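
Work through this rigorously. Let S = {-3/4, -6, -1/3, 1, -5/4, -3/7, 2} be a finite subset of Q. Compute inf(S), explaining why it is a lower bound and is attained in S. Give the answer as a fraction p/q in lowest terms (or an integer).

S is finite, so inf(S) = min(S).
Sorted increasing:
-6, -5/4, -3/4, -3/7, -1/3, 1, 2
The extremum is -6.
For every x in S, x >= -6. And -6 is in S, so it is attained.
Therefore inf(S) = -6.

-6


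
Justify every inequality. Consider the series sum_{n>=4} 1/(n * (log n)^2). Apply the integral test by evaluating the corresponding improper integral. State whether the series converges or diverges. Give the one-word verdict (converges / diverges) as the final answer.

Let f(x) = 1/(x*log(x)^2). Then f is positive, continuous, and decreasing on [4, infinity), so the integral test applies.
Compute the improper integral int_{4}^infinity f(x) dx:
  antiderivative F(x) = -1/log(x).
  F(x) -> 0 as x -> infinity.  int = 0 - F(4) = 1/log(4) < infinity. By the integral test, the series converges.

converges


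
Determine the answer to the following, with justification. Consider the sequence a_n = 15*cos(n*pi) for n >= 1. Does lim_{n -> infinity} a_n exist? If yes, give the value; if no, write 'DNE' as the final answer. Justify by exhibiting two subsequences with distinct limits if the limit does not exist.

Examine the behaviour of a_n along subsequences.
cos(n*pi) = (-1)^n, so a_n = 15*(-1)^n. a_{2k} = 15 -> 15. a_{2k+1} = -15 -> -15.
Since these two subsequential limits are 15 and -15, distinct, the full sequence cannot converge (a convergent sequence has all subsequences tending to the same limit). So lim a_n does not exist.

DNE


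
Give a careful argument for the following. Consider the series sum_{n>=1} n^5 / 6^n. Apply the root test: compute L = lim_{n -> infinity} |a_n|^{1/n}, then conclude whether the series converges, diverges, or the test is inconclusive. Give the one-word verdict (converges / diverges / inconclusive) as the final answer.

Let a_n denote the general term. Form |a_n|^(1/n) and simplify:
|a_n|^(1/n) = n^(5/n)/6
Take the limit as n -> infinity: L = 1/6.
Since L = 1/6 < 1, the root test implies convergence.

converges


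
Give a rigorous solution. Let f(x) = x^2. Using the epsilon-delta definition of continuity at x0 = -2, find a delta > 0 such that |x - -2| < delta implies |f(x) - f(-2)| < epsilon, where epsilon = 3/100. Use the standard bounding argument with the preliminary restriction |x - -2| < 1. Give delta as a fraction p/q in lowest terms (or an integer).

Factor: |x^2 - (-2)^2| = |x - -2| * |x + -2|.
Impose |x - -2| < 1 first. Then |x + -2| = |(x - -2) + 2*(-2)| <= |x - -2| + 2*|-2| < 1 + 4 = 5.
So |x^2 - (-2)^2| < delta * 5.
We need delta * 5 <= 3/100, i.e. delta <= 3/100/5 = 3/500.
Since 3/500 < 1, this is tighter than 1; take delta = 3/500.
So delta = 3/500 works.

3/500


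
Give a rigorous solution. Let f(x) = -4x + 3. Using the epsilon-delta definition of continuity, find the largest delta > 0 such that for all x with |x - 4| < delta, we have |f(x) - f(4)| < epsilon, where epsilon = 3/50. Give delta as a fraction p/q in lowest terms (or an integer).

We compute f(4) = -4*(4) + 3 = -13.
|f(x) - f(4)| = |-4x + 3 - (-13)| = |-4(x - 4)| = 4|x - 4|.
We need 4|x - 4| < 3/50, i.e. |x - 4| < 3/50 / 4 = 3/200.
So any delta <= 3/200 works. Conversely, if delta > 3/200, then x = 4 + 3/200 satisfies |x - 4| = 3/200 < delta but |f(x) - f(4)| = 4 * 3/200 = 3/50, which is not < 3/50; so no larger delta works.
Hence the largest such delta is 3/200.

3/200


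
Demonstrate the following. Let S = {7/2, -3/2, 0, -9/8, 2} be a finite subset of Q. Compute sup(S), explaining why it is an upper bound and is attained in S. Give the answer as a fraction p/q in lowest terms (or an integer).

S is finite, so sup(S) = max(S).
Sorted decreasing:
7/2, 2, 0, -9/8, -3/2
The extremum is 7/2.
For every x in S, x <= 7/2. And 7/2 is in S, so it is attained.
Therefore sup(S) = 7/2.

7/2


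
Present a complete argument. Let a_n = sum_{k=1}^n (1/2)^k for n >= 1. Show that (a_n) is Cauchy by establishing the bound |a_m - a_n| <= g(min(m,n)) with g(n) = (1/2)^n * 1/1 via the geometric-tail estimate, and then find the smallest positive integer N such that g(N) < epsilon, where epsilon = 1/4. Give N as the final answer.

For m > n >= 1: |a_m - a_n| = sum_{k=n+1}^m (1/2)^k < sum_{k=n+1}^infinity (1/2)^k = (1/2)^(n+1) / (1 - 1/2) = (1/2)^n * (1/2) * (2/1) = (1/2)^n * 1/1.
So g(n) = (1/2)^n / 1. Since g(n) -> 0, (a_n) is Cauchy.
Now solve g(N) < 1/4: (1/2)^N / 1 < 1/4 <=> 2^N > 1 / (1 * 1/4) = 4.
Check powers of 2: 2^2 = 4 <= 4, 2^3 = 8 > 4.
So the smallest such N is 3. Check: g(3) = 1/(1 * 8) = 1/8 < 1/4.

3


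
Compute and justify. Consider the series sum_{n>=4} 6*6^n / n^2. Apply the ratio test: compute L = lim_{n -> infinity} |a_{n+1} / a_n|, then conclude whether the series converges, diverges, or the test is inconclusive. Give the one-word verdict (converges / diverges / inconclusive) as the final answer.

Let a_n denote the general term. Form the ratio a_{n+1}/a_n and simplify:
a_{n+1}/a_n = 6*n^2/(n + 1)^2
Take the limit as n -> infinity: L = 6.
Since L = 6 > 1 (or L = infinity), the ratio test implies the series diverges.

diverges


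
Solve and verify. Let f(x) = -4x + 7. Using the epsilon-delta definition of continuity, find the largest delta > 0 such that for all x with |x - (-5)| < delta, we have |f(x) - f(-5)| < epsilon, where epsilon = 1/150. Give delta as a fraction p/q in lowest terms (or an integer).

We compute f(-5) = -4*(-5) + 7 = 27.
|f(x) - f(-5)| = |-4x + 7 - (27)| = |-4(x - (-5))| = 4|x - (-5)|.
We need 4|x - (-5)| < 1/150, i.e. |x - (-5)| < 1/150 / 4 = 1/600.
So any delta <= 1/600 works. Conversely, if delta > 1/600, then x = -5 + 1/600 satisfies |x - (-5)| = 1/600 < delta but |f(x) - f(-5)| = 4 * 1/600 = 1/150, which is not < 1/150; so no larger delta works.
Hence the largest such delta is 1/600.

1/600


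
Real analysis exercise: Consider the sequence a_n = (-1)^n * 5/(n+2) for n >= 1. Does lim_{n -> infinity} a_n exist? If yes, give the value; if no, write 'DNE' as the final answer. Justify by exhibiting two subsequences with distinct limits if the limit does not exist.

Examine the behaviour of a_n along subsequences.
Even-n subsequence a_{2k} = 5/(2k+2) -> 0. Odd-n subsequence a_{2k+1} = -5/(2k+3) -> 0. Both tend to 0, which suggests the limit is 0; verify directly.
|a_n - 0| = 5/(n+2) < 5/n for every n >= 1.
Given epsilon > 0, choose a positive integer N > 5/epsilon. Then for all n >= N, |a_n| < 5/n <= 5/N < epsilon.
So by the definition of the limit, lim a_n exists and equals 0.

0


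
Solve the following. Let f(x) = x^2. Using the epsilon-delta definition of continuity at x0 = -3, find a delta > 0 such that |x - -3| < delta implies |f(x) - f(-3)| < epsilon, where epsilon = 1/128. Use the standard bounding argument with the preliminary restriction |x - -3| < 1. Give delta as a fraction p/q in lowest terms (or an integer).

Factor: |x^2 - (-3)^2| = |x - -3| * |x + -3|.
Impose |x - -3| < 1 first. Then |x + -3| = |(x - -3) + 2*(-3)| <= |x - -3| + 2*|-3| < 1 + 6 = 7.
So |x^2 - (-3)^2| < delta * 7.
We need delta * 7 <= 1/128, i.e. delta <= 1/128/7 = 1/896.
Since 1/896 < 1, this is tighter than 1; take delta = 1/896.
So delta = 1/896 works.

1/896


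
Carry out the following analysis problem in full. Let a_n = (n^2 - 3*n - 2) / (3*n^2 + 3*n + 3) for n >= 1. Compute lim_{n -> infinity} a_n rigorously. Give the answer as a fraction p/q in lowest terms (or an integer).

Divide numerator and denominator by n^2, the highest power:
numerator / n^2 = 1 - 3/n - 2/n^2
denominator / n^2 = 3 + 3/n + 3/n^2
As n -> infinity, all terms of the form c/n^k (k >= 1) tend to 0.
So numerator / n^2 -> 1 and denominator / n^2 -> 3.
Therefore lim a_n = 1/3.

1/3


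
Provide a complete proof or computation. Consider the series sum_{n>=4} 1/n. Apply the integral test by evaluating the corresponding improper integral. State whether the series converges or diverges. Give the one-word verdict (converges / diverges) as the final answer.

Let f(x) = 1/x. Then f is positive, continuous, and decreasing on [4, infinity), so the integral test applies.
Compute the improper integral int_{4}^infinity f(x) dx:
  antiderivative F(x) = log(x).
  As x -> infinity, log(x) -> infinity.
  So int = infinity - log(4) = infinity. By the integral test, the series diverges.

diverges


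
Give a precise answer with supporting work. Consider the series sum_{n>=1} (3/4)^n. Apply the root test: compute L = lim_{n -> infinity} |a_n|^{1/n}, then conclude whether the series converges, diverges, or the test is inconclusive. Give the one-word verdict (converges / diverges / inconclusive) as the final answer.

Let a_n denote the general term. Form |a_n|^(1/n) and simplify:
|a_n|^(1/n) = 3/4
Take the limit as n -> infinity: L = 3/4.
Since L = 3/4 < 1, the root test implies convergence.

converges


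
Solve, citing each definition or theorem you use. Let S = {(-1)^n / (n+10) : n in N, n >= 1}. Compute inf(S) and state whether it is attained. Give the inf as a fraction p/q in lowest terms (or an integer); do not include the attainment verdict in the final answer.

Analysis:
- Values: -1/11, 1/12, -1/13, 1/14, -1/15, ...
- Positive terms (even n): 1/(2+10), 1/(4+10), ... decreasing -> max = 1/12 (n=2).
- Negative terms (odd n): -1/(1+10), -1/(3+10), ... increasing -> min = -1/11 (n=1).
- So sup = 1/12 (attained at n=2); inf = -1/11 (attained at n=1).
Conclusion: inf(S) = -1/11, attained in S.

-1/11


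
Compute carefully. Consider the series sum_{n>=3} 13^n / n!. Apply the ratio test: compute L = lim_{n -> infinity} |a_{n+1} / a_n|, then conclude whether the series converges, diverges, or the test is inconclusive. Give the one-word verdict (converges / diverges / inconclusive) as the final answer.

Let a_n denote the general term. Form the ratio a_{n+1}/a_n and simplify:
a_{n+1}/a_n = 13/(n + 1)
Take the limit as n -> infinity: L = 0.
Since L = 0 < 1, the ratio test implies the series converges.

converges


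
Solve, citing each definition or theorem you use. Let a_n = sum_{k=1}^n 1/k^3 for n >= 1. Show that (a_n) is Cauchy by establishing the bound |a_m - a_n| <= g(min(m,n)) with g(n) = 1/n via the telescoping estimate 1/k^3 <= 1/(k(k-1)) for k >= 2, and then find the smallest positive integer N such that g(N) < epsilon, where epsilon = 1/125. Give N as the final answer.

For m > n >= 1: |a_m - a_n| = sum_{k=n+1}^m 1/k^3.
Use 1/k^3 <= 1/(k(k-1)) = 1/(k-1) - 1/k for k >= 2 (which holds since k^3 >= k^2 >= k(k-1) for k >= 2):
sum_{k=n+1}^m 1/k^3 <= sum_{k=n+1}^m (1/(k-1) - 1/k) = 1/n - 1/m <= 1/n.
By symmetry the same bound holds with n,m swapped, so |a_m - a_n| <= 1/min(m,n) = g(min(m,n)). Since g(n) -> 0, (a_n) is Cauchy.
Now solve g(N) < 1/125: 1/N < 1/125 <=> N > 1/(1/125) = 125.
The smallest integer strictly greater than 125 is N = 126.
Check: g(126) = 1/126 < 1/125; g(125) = 1/125 >= 1/125. So N = 126.

126


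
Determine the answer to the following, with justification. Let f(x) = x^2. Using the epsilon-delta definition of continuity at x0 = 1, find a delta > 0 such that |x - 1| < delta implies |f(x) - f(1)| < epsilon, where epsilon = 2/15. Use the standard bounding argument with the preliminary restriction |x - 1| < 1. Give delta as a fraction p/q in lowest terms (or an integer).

Factor: |x^2 - (1)^2| = |x - 1| * |x + 1|.
Impose |x - 1| < 1 first. Then |x + 1| = |(x - 1) + 2*(1)| <= |x - 1| + 2*|1| < 1 + 2 = 3.
So |x^2 - (1)^2| < delta * 3.
We need delta * 3 <= 2/15, i.e. delta <= 2/15/3 = 2/45.
Since 2/45 < 1, this is tighter than 1; take delta = 2/45.
So delta = 2/45 works.

2/45


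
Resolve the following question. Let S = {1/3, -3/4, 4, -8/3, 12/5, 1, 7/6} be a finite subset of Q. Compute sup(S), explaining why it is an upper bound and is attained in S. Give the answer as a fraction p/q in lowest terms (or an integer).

S is finite, so sup(S) = max(S).
Sorted decreasing:
4, 12/5, 7/6, 1, 1/3, -3/4, -8/3
The extremum is 4.
For every x in S, x <= 4. And 4 is in S, so it is attained.
Therefore sup(S) = 4.

4


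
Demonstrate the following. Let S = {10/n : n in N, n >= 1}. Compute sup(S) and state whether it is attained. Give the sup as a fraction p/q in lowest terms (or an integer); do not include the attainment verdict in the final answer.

Analysis:
- Values: 10, 5, 10/3, 5/2, ... strictly decreasing.
- The maximum is 10 (n=1); sup = 10 (attained).
- The set is bounded below by 0; 10/n -> 0 so 0 is the greatest lower bound.
- 0 is not in the set, so inf = 0 is not attained.
Conclusion: sup(S) = 10, attained in S.

10


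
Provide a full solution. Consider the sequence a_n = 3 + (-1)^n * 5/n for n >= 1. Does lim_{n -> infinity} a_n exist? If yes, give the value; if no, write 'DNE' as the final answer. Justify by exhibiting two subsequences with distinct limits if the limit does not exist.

Examine the behaviour of a_n along subsequences.
Even-n subsequence a_{2k} = 3 + 5/(2k) -> 3. Odd-n subsequence a_{2k+1} = 3 - 5/(2k+1) -> 3. Both tend to 3, which suggests the limit is 3; verify directly.
|a_n - 3| = |(-1)^n * 5/n| = 5/n for every n >= 1.
Given epsilon > 0, choose a positive integer N > 5/epsilon. Then for all n >= N, |a_n - 3| = 5/n <= 5/N < epsilon.
So by the definition of the limit, lim a_n exists and equals 3.

3


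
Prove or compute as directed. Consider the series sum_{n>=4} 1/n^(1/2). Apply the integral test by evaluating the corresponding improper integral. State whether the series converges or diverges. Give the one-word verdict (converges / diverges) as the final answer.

Let f(x) = 1/sqrt(x). Then f is positive, continuous, and decreasing on [4, infinity), so the integral test applies.
Compute the improper integral int_{4}^infinity f(x) dx:
  antiderivative F(x) = 2*sqrt(x).
  As x -> infinity, F(x) -> infinity (since p = 1/2 < 1).
  So the integral diverges. By the integral test, the series diverges.

diverges


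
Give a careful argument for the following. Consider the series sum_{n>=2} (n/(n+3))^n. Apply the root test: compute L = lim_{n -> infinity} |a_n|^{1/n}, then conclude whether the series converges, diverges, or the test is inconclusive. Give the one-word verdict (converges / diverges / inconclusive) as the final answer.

Let a_n denote the general term. Form |a_n|^(1/n) and simplify:
|a_n|^(1/n) = n/(n + 3)
Take the limit as n -> infinity: L = 1.
Since L = 1, the root test is inconclusive. (In fact a_n = (n/(n+3))^n -> e^(-3) != 0, so the nth-term test shows divergence; but the root test itself gives no conclusion.)

inconclusive


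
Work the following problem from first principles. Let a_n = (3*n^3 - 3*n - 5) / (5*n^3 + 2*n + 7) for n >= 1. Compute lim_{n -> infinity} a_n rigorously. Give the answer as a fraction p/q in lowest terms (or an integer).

Divide numerator and denominator by n^3, the highest power:
numerator / n^3 = 3 - 3/n^2 - 5/n^3
denominator / n^3 = 5 + 2/n^2 + 7/n^3
As n -> infinity, all terms of the form c/n^k (k >= 1) tend to 0.
So numerator / n^3 -> 3 and denominator / n^3 -> 5.
Therefore lim a_n = 3/5.

3/5


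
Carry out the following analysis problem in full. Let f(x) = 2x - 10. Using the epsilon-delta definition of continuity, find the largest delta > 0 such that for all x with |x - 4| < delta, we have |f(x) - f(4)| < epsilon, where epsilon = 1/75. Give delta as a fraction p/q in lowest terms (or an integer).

We compute f(4) = 2*(4) - 10 = -2.
|f(x) - f(4)| = |2x - 10 - (-2)| = |2(x - 4)| = 2|x - 4|.
We need 2|x - 4| < 1/75, i.e. |x - 4| < 1/75 / 2 = 1/150.
So any delta <= 1/150 works. Conversely, if delta > 1/150, then x = 4 + 1/150 satisfies |x - 4| = 1/150 < delta but |f(x) - f(4)| = 2 * 1/150 = 1/75, which is not < 1/75; so no larger delta works.
Hence the largest such delta is 1/150.

1/150


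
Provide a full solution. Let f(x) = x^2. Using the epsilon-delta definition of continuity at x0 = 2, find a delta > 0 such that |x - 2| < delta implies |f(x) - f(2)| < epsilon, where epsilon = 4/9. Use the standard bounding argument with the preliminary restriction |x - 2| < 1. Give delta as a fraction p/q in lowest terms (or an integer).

Factor: |x^2 - (2)^2| = |x - 2| * |x + 2|.
Impose |x - 2| < 1 first. Then |x + 2| = |(x - 2) + 2*(2)| <= |x - 2| + 2*|2| < 1 + 4 = 5.
So |x^2 - (2)^2| < delta * 5.
We need delta * 5 <= 4/9, i.e. delta <= 4/9/5 = 4/45.
Since 4/45 < 1, this is tighter than 1; take delta = 4/45.
So delta = 4/45 works.

4/45


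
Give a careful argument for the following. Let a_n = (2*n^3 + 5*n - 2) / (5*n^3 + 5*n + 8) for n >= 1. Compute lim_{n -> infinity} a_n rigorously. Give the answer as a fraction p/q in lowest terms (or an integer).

Divide numerator and denominator by n^3, the highest power:
numerator / n^3 = 2 + 5/n^2 - 2/n^3
denominator / n^3 = 5 + 5/n^2 + 8/n^3
As n -> infinity, all terms of the form c/n^k (k >= 1) tend to 0.
So numerator / n^3 -> 2 and denominator / n^3 -> 5.
Therefore lim a_n = 2/5.

2/5


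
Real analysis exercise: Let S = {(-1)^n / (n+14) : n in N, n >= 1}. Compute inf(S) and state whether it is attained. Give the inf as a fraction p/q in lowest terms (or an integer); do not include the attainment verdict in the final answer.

Analysis:
- Values: -1/15, 1/16, -1/17, 1/18, -1/19, ...
- Positive terms (even n): 1/(2+14), 1/(4+14), ... decreasing -> max = 1/16 (n=2).
- Negative terms (odd n): -1/(1+14), -1/(3+14), ... increasing -> min = -1/15 (n=1).
- So sup = 1/16 (attained at n=2); inf = -1/15 (attained at n=1).
Conclusion: inf(S) = -1/15, attained in S.

-1/15


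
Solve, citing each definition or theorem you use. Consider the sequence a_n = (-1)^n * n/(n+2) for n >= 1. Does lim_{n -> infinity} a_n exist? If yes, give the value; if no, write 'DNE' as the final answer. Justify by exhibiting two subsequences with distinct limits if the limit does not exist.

Examine the behaviour of a_n along subsequences.
a_{2k} = 2k/(2k+2) -> 1. a_{2k+1} = -(2k+1)/(2k+3) -> -1.
Since these two subsequential limits are 1 and -1, distinct, the full sequence cannot converge (a convergent sequence has all subsequences tending to the same limit). So lim a_n does not exist.

DNE


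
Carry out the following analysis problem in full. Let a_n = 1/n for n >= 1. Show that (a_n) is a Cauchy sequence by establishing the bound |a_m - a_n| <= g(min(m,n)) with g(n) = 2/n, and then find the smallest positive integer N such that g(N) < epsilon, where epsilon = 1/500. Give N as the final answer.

For any m, n >= 1, by the triangle inequality:
|a_m - a_n| = |1/m - 1/n| <= 1/m + 1/n <= 2/min(m,n).
So g(n) = 2/n bounds the Cauchy difference. Since g(n) -> 0, (a_n) is Cauchy.
Now solve g(N) < 1/500: 2/N < 1/500 <=> N > 2 / (1/500) = 1000.
The smallest integer strictly greater than 1000 is N = 1001.
Check: g(1001) = 2/1001 = 2/1001 < 1/500; g(1000) = 1/500 >= 1/500. So N = 1001.

1001


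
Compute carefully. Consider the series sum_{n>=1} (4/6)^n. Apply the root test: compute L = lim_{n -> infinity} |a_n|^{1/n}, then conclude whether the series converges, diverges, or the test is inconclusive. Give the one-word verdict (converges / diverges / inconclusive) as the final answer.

Let a_n denote the general term. Form |a_n|^(1/n) and simplify:
|a_n|^(1/n) = 2/3
Take the limit as n -> infinity: L = 2/3.
Since L = 2/3 < 1, the root test implies convergence.

converges


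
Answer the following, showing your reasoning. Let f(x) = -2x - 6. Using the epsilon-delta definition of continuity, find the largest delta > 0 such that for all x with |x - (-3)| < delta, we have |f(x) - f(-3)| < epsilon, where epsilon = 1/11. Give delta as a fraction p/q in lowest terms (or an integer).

We compute f(-3) = -2*(-3) - 6 = 0.
|f(x) - f(-3)| = |-2x - 6 - (0)| = |-2(x - (-3))| = 2|x - (-3)|.
We need 2|x - (-3)| < 1/11, i.e. |x - (-3)| < 1/11 / 2 = 1/22.
So any delta <= 1/22 works. Conversely, if delta > 1/22, then x = -3 + 1/22 satisfies |x - (-3)| = 1/22 < delta but |f(x) - f(-3)| = 2 * 1/22 = 1/11, which is not < 1/11; so no larger delta works.
Hence the largest such delta is 1/22.

1/22


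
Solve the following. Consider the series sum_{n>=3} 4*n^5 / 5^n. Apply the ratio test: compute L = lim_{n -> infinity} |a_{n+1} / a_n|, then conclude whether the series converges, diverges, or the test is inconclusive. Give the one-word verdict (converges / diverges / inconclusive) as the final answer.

Let a_n denote the general term. Form the ratio a_{n+1}/a_n and simplify:
a_{n+1}/a_n = (n + 1)^5/(5*n^5)
Take the limit as n -> infinity: L = 1/5.
Since L = 1/5 < 1, the ratio test implies the series converges.

converges


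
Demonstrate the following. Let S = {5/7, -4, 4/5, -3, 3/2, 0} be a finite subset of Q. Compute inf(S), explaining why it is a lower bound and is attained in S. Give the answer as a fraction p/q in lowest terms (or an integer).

S is finite, so inf(S) = min(S).
Sorted increasing:
-4, -3, 0, 5/7, 4/5, 3/2
The extremum is -4.
For every x in S, x >= -4. And -4 is in S, so it is attained.
Therefore inf(S) = -4.

-4


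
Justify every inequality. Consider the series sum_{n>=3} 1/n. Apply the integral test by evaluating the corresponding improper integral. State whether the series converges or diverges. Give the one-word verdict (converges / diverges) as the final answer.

Let f(x) = 1/x. Then f is positive, continuous, and decreasing on [3, infinity), so the integral test applies.
Compute the improper integral int_{3}^infinity f(x) dx:
  antiderivative F(x) = log(x).
  As x -> infinity, log(x) -> infinity.
  So int = infinity - log(3) = infinity. By the integral test, the series diverges.

diverges


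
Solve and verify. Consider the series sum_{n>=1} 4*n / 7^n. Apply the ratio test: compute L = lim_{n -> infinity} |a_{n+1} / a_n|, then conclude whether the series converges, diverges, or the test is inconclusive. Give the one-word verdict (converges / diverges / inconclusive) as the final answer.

Let a_n denote the general term. Form the ratio a_{n+1}/a_n and simplify:
a_{n+1}/a_n = (n + 1)/(7*n)
Take the limit as n -> infinity: L = 1/7.
Since L = 1/7 < 1, the ratio test implies the series converges.

converges


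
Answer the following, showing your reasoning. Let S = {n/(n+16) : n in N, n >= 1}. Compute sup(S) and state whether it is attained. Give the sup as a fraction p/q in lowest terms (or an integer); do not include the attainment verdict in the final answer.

Analysis:
- Values: 1/17, 1/9, 3/19, 1/5, ... strictly increasing.
- Minimum is 1/17 (n=1); inf = 1/17 (attained).
- n/(n+16) = 1 - 16/(n+16) -> 1 from below as n -> infinity, and never equals 1.
- So sup = 1 (not attained).
Conclusion: sup(S) = 1, not attained in S.

1


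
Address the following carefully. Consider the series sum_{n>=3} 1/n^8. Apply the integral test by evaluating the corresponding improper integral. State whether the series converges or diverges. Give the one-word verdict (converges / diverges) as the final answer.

Let f(x) = x^(-8). Then f is positive, continuous, and decreasing on [3, infinity), so the integral test applies.
Compute the improper integral int_{3}^infinity f(x) dx:
  antiderivative F(x) = -1/(7*x^7).
  As x -> infinity, F(x) -> 0 (since p = 8 > 1).
  So int = F(infinity) - F(3) = 0 - (-1/15309) = 1/15309.
  Finite, so by the integral test, the series converges.

converges


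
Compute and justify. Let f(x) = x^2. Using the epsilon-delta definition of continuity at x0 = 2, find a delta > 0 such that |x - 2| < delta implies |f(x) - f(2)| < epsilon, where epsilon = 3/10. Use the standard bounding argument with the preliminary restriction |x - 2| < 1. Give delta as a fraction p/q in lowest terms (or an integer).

Factor: |x^2 - (2)^2| = |x - 2| * |x + 2|.
Impose |x - 2| < 1 first. Then |x + 2| = |(x - 2) + 2*(2)| <= |x - 2| + 2*|2| < 1 + 4 = 5.
So |x^2 - (2)^2| < delta * 5.
We need delta * 5 <= 3/10, i.e. delta <= 3/10/5 = 3/50.
Since 3/50 < 1, this is tighter than 1; take delta = 3/50.
So delta = 3/50 works.

3/50


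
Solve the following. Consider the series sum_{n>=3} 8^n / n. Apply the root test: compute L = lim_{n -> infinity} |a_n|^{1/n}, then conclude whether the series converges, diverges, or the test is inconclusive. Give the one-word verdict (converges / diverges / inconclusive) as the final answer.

Let a_n denote the general term. Form |a_n|^(1/n) and simplify:
|a_n|^(1/n) = 8/n^(1/n)
Take the limit as n -> infinity: L = 8.
Since L = 8 > 1, the root test implies divergence.

diverges


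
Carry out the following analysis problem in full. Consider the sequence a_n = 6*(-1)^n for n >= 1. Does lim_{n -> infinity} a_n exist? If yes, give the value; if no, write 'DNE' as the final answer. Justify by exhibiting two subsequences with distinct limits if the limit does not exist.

Examine the behaviour of a_n along subsequences.
Even-n subsequence a_{2k} = 6 -> 6. Odd-n subsequence a_{2k+1} = -6 -> -6.
Since these two subsequential limits are 6 and -6, distinct, the full sequence cannot converge (a convergent sequence has all subsequences tending to the same limit). So lim a_n does not exist.

DNE


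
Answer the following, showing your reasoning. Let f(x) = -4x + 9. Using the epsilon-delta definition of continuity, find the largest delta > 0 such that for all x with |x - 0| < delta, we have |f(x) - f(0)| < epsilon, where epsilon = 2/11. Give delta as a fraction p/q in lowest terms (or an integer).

We compute f(0) = -4*(0) + 9 = 9.
|f(x) - f(0)| = |-4x + 9 - (9)| = |-4(x - 0)| = 4|x - 0|.
We need 4|x - 0| < 2/11, i.e. |x - 0| < 2/11 / 4 = 1/22.
So any delta <= 1/22 works. Conversely, if delta > 1/22, then x = 0 + 1/22 satisfies |x - 0| = 1/22 < delta but |f(x) - f(0)| = 4 * 1/22 = 2/11, which is not < 2/11; so no larger delta works.
Hence the largest such delta is 1/22.

1/22


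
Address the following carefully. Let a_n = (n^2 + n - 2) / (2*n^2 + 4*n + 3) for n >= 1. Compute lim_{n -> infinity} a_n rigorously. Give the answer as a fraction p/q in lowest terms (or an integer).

Divide numerator and denominator by n^2, the highest power:
numerator / n^2 = 1 + 1/n - 2/n^2
denominator / n^2 = 2 + 4/n + 3/n^2
As n -> infinity, all terms of the form c/n^k (k >= 1) tend to 0.
So numerator / n^2 -> 1 and denominator / n^2 -> 2.
Therefore lim a_n = 1/2.

1/2


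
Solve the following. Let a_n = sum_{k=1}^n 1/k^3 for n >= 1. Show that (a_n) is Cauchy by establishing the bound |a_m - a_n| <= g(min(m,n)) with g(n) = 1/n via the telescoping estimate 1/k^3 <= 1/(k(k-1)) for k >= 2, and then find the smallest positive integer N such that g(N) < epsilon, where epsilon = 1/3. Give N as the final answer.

For m > n >= 1: |a_m - a_n| = sum_{k=n+1}^m 1/k^3.
Use 1/k^3 <= 1/(k(k-1)) = 1/(k-1) - 1/k for k >= 2 (which holds since k^3 >= k^2 >= k(k-1) for k >= 2):
sum_{k=n+1}^m 1/k^3 <= sum_{k=n+1}^m (1/(k-1) - 1/k) = 1/n - 1/m <= 1/n.
By symmetry the same bound holds with n,m swapped, so |a_m - a_n| <= 1/min(m,n) = g(min(m,n)). Since g(n) -> 0, (a_n) is Cauchy.
Now solve g(N) < 1/3: 1/N < 1/3 <=> N > 1/(1/3) = 3.
The smallest integer strictly greater than 3 is N = 4.
Check: g(4) = 1/4 < 1/3; g(3) = 1/3 >= 1/3. So N = 4.

4


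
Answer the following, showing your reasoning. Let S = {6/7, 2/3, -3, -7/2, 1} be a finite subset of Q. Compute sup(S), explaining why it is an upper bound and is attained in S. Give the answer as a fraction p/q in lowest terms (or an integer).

S is finite, so sup(S) = max(S).
Sorted decreasing:
1, 6/7, 2/3, -3, -7/2
The extremum is 1.
For every x in S, x <= 1. And 1 is in S, so it is attained.
Therefore sup(S) = 1.

1


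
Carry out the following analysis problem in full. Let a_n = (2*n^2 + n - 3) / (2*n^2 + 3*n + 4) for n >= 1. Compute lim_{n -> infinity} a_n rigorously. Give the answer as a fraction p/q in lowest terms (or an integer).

Divide numerator and denominator by n^2, the highest power:
numerator / n^2 = 2 + 1/n - 3/n^2
denominator / n^2 = 2 + 3/n + 4/n^2
As n -> infinity, all terms of the form c/n^k (k >= 1) tend to 0.
So numerator / n^2 -> 2 and denominator / n^2 -> 2.
Therefore lim a_n = 1.

1


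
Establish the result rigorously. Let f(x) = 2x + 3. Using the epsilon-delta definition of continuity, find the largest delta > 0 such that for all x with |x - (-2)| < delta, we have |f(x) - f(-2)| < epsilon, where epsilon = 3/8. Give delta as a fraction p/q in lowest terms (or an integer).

We compute f(-2) = 2*(-2) + 3 = -1.
|f(x) - f(-2)| = |2x + 3 - (-1)| = |2(x - (-2))| = 2|x - (-2)|.
We need 2|x - (-2)| < 3/8, i.e. |x - (-2)| < 3/8 / 2 = 3/16.
So any delta <= 3/16 works. Conversely, if delta > 3/16, then x = -2 + 3/16 satisfies |x - (-2)| = 3/16 < delta but |f(x) - f(-2)| = 2 * 3/16 = 3/8, which is not < 3/8; so no larger delta works.
Hence the largest such delta is 3/16.

3/16


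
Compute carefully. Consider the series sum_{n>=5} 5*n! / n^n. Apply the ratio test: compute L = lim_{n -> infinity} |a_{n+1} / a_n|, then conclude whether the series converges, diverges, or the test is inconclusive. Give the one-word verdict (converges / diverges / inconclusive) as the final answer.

Let a_n denote the general term. Form the ratio a_{n+1}/a_n and simplify:
a_{n+1}/a_n = (n/(n + 1))^n
Take the limit as n -> infinity: L = exp(-1).
Since L = exp(-1) < 1, the ratio test implies the series converges.

converges


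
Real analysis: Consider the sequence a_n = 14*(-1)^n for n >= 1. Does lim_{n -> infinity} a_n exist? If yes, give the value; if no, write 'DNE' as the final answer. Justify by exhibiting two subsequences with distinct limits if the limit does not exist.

Examine the behaviour of a_n along subsequences.
Even-n subsequence a_{2k} = 14 -> 14. Odd-n subsequence a_{2k+1} = -14 -> -14.
Since these two subsequential limits are 14 and -14, distinct, the full sequence cannot converge (a convergent sequence has all subsequences tending to the same limit). So lim a_n does not exist.

DNE


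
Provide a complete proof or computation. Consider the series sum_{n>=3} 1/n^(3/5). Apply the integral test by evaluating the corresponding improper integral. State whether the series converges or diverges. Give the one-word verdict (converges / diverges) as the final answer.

Let f(x) = x^(-3/5). Then f is positive, continuous, and decreasing on [3, infinity), so the integral test applies.
Compute the improper integral int_{3}^infinity f(x) dx:
  antiderivative F(x) = 5*x^(2/5)/2.
  As x -> infinity, F(x) -> infinity (since p = 3/5 < 1).
  So the integral diverges. By the integral test, the series diverges.

diverges


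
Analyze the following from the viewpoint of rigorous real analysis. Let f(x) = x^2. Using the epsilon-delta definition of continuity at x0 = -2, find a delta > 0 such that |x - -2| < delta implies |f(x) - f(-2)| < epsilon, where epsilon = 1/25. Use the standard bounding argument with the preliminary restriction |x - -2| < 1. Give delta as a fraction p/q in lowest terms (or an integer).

Factor: |x^2 - (-2)^2| = |x - -2| * |x + -2|.
Impose |x - -2| < 1 first. Then |x + -2| = |(x - -2) + 2*(-2)| <= |x - -2| + 2*|-2| < 1 + 4 = 5.
So |x^2 - (-2)^2| < delta * 5.
We need delta * 5 <= 1/25, i.e. delta <= 1/25/5 = 1/125.
Since 1/125 < 1, this is tighter than 1; take delta = 1/125.
So delta = 1/125 works.

1/125


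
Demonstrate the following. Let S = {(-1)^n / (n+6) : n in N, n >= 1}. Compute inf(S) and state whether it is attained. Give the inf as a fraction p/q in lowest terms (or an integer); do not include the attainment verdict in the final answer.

Analysis:
- Values: -1/7, 1/8, -1/9, 1/10, -1/11, ...
- Positive terms (even n): 1/(2+6), 1/(4+6), ... decreasing -> max = 1/8 (n=2).
- Negative terms (odd n): -1/(1+6), -1/(3+6), ... increasing -> min = -1/7 (n=1).
- So sup = 1/8 (attained at n=2); inf = -1/7 (attained at n=1).
Conclusion: inf(S) = -1/7, attained in S.

-1/7


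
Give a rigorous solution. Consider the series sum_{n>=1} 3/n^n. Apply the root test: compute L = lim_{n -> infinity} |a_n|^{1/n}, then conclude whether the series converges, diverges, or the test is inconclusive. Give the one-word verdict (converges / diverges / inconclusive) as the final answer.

Let a_n denote the general term. Form |a_n|^(1/n) and simplify:
|a_n|^(1/n) = 3^(1/n)/n
Take the limit as n -> infinity: L = 0.
Since L = 0 < 1, the root test implies convergence.

converges


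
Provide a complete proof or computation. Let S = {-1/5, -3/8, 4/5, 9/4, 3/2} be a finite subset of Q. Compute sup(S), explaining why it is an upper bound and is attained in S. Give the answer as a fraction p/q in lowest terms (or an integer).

S is finite, so sup(S) = max(S).
Sorted decreasing:
9/4, 3/2, 4/5, -1/5, -3/8
The extremum is 9/4.
For every x in S, x <= 9/4. And 9/4 is in S, so it is attained.
Therefore sup(S) = 9/4.

9/4


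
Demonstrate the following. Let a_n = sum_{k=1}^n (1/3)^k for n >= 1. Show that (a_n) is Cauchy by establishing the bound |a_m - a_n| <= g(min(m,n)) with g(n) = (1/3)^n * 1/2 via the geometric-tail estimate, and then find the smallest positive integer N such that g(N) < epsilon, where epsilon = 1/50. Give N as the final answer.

For m > n >= 1: |a_m - a_n| = sum_{k=n+1}^m (1/3)^k < sum_{k=n+1}^infinity (1/3)^k = (1/3)^(n+1) / (1 - 1/3) = (1/3)^n * (1/3) * (3/2) = (1/3)^n * 1/2.
So g(n) = (1/3)^n / 2. Since g(n) -> 0, (a_n) is Cauchy.
Now solve g(N) < 1/50: (1/3)^N / 2 < 1/50 <=> 3^N > 1 / (2 * 1/50) = 25.
Check powers of 3: 3^2 = 9 <= 25, 3^3 = 27 > 25.
So the smallest such N is 3. Check: g(3) = 1/(2 * 27) = 1/54 < 1/50.

3


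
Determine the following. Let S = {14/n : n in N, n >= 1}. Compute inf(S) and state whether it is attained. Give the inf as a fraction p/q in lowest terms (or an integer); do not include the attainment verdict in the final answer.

Analysis:
- Values: 14, 7, 14/3, 7/2, ... strictly decreasing.
- The maximum is 14 (n=1); sup = 14 (attained).
- The set is bounded below by 0; 14/n -> 0 so 0 is the greatest lower bound.
- 0 is not in the set, so inf = 0 is not attained.
Conclusion: inf(S) = 0, not attained in S.

0


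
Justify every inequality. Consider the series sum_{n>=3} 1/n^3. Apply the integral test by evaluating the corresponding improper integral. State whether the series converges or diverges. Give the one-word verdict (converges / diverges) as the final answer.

Let f(x) = x^(-3). Then f is positive, continuous, and decreasing on [3, infinity), so the integral test applies.
Compute the improper integral int_{3}^infinity f(x) dx:
  antiderivative F(x) = -1/(2*x^2).
  As x -> infinity, F(x) -> 0 (since p = 3 > 1).
  So int = F(infinity) - F(3) = 0 - (-1/18) = 1/18.
  Finite, so by the integral test, the series converges.

converges


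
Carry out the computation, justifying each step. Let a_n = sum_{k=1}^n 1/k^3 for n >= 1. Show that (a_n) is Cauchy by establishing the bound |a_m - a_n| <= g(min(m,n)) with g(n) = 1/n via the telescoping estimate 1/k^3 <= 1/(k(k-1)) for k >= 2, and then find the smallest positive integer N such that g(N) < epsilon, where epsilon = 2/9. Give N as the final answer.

For m > n >= 1: |a_m - a_n| = sum_{k=n+1}^m 1/k^3.
Use 1/k^3 <= 1/(k(k-1)) = 1/(k-1) - 1/k for k >= 2 (which holds since k^3 >= k^2 >= k(k-1) for k >= 2):
sum_{k=n+1}^m 1/k^3 <= sum_{k=n+1}^m (1/(k-1) - 1/k) = 1/n - 1/m <= 1/n.
By symmetry the same bound holds with n,m swapped, so |a_m - a_n| <= 1/min(m,n) = g(min(m,n)). Since g(n) -> 0, (a_n) is Cauchy.
Now solve g(N) < 2/9: 1/N < 2/9 <=> N > 1/(2/9) = 9/2.
The smallest integer strictly greater than 9/2 is N = 5.
Check: g(5) = 1/5 < 2/9; g(4) = 1/4 >= 2/9. So N = 5.

5


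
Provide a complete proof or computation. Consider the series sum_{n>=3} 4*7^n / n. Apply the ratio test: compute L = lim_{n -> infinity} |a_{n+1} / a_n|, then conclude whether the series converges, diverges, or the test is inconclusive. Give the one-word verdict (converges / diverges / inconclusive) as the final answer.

Let a_n denote the general term. Form the ratio a_{n+1}/a_n and simplify:
a_{n+1}/a_n = 7*n/(n + 1)
Take the limit as n -> infinity: L = 7.
Since L = 7 > 1 (or L = infinity), the ratio test implies the series diverges.

diverges


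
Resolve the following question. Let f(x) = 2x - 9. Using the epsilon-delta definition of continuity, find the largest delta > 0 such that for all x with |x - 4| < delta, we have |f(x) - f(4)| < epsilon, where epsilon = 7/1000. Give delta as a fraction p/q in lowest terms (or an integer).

We compute f(4) = 2*(4) - 9 = -1.
|f(x) - f(4)| = |2x - 9 - (-1)| = |2(x - 4)| = 2|x - 4|.
We need 2|x - 4| < 7/1000, i.e. |x - 4| < 7/1000 / 2 = 7/2000.
So any delta <= 7/2000 works. Conversely, if delta > 7/2000, then x = 4 + 7/2000 satisfies |x - 4| = 7/2000 < delta but |f(x) - f(4)| = 2 * 7/2000 = 7/1000, which is not < 7/1000; so no larger delta works.
Hence the largest such delta is 7/2000.

7/2000


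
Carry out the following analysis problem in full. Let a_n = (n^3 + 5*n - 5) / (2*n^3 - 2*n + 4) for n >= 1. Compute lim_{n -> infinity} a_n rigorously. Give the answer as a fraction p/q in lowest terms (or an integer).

Divide numerator and denominator by n^3, the highest power:
numerator / n^3 = 1 + 5/n^2 - 5/n^3
denominator / n^3 = 2 - 2/n^2 + 4/n^3
As n -> infinity, all terms of the form c/n^k (k >= 1) tend to 0.
So numerator / n^3 -> 1 and denominator / n^3 -> 2.
Therefore lim a_n = 1/2.

1/2


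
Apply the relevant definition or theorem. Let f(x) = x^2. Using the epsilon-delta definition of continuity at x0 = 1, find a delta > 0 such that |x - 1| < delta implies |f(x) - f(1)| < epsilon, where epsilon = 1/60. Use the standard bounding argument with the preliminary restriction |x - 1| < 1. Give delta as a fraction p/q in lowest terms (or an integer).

Factor: |x^2 - (1)^2| = |x - 1| * |x + 1|.
Impose |x - 1| < 1 first. Then |x + 1| = |(x - 1) + 2*(1)| <= |x - 1| + 2*|1| < 1 + 2 = 3.
So |x^2 - (1)^2| < delta * 3.
We need delta * 3 <= 1/60, i.e. delta <= 1/60/3 = 1/180.
Since 1/180 < 1, this is tighter than 1; take delta = 1/180.
So delta = 1/180 works.

1/180


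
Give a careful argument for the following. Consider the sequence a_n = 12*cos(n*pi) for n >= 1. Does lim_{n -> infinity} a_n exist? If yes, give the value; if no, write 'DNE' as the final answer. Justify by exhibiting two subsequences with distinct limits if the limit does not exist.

Examine the behaviour of a_n along subsequences.
cos(n*pi) = (-1)^n, so a_n = 12*(-1)^n. a_{2k} = 12 -> 12. a_{2k+1} = -12 -> -12.
Since these two subsequential limits are 12 and -12, distinct, the full sequence cannot converge (a convergent sequence has all subsequences tending to the same limit). So lim a_n does not exist.

DNE


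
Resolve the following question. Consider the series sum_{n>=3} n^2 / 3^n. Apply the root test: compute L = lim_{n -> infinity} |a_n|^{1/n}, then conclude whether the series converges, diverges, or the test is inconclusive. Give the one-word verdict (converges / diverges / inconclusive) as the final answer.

Let a_n denote the general term. Form |a_n|^(1/n) and simplify:
|a_n|^(1/n) = n^(2/n)/3
Take the limit as n -> infinity: L = 1/3.
Since L = 1/3 < 1, the root test implies convergence.

converges


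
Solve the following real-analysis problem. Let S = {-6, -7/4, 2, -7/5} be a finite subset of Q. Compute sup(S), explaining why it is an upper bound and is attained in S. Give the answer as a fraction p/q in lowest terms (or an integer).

S is finite, so sup(S) = max(S).
Sorted decreasing:
2, -7/5, -7/4, -6
The extremum is 2.
For every x in S, x <= 2. And 2 is in S, so it is attained.
Therefore sup(S) = 2.

2


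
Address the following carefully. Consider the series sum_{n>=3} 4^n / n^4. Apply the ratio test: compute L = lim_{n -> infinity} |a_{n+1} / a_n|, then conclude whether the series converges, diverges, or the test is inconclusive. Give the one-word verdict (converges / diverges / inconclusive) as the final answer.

Let a_n denote the general term. Form the ratio a_{n+1}/a_n and simplify:
a_{n+1}/a_n = 4*n^4/(n + 1)^4
Take the limit as n -> infinity: L = 4.
Since L = 4 > 1 (or L = infinity), the ratio test implies the series diverges.

diverges
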